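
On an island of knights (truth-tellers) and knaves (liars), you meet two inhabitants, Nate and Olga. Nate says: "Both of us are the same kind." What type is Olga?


Nate says: "Both of us are the same kind."
Case 1: Nate is a Knight (truth-teller)
  Statement is true → they ARE the same → Olga is also a Knight
Case 2: Nate is a Knave (liar)
  Statement is false → they are NOT the same → Olga is a Knight
In both cases, Olga is a Knight.

Knight


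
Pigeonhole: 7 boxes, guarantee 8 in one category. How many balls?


Pigeonhole: to guarantee k in one of n categories, need (k-1)×n + 1.
k = 8, n = 7
Minimum = (8-1) × 7 + 1 = 7 × 7 + 1

50


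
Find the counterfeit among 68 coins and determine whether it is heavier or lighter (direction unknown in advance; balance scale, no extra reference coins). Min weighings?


Let n = 68. 136 possibilities (n coins × lighter/heavier); each weighing has 3 outcomes.
Bound for k weighings: say the first weighing puts j coins on each pan. If it tips, the 2j weighed coins remain suspects (each with a known direction) and k-1 weighings give 3^(k-1) outcomes; 3^(k-1) is odd, so 2j ≤ 3^(k-1) - 1. If it balances, the n - 2j unweighed coins remain with direction unknown: 2(n - 2j) ≤ 3^(k-1) - 1 by the same parity argument. Adding, n ≤ (3^(k-1) - 1) + (3^(k-1) - 1)/2 = (3^k - 3)/2, and the classical three-group strategy achieves this (3 coins in 2 weighings, 12 in 3, 39 in 4, 120 in 5).
So we need the smallest k with (3^k - 3)/2 ≥ 68.
k = 4: (3^4 - 3)/2 = 39 < 68 ✗
k = 5: (3^5 - 3)/2 = 120 ≥ 68 ✓

5


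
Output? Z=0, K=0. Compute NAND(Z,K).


Z AND K = 0
NOT(0) = 1

1


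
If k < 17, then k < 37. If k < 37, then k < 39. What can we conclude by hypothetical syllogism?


Hypothetical syllogism: P → Q, Q → R ⊢ P → R
Premise 1: k < 17 → k < 37
Premise 2: k < 37 → k < 39
Chain the implications: the middle term (k < 37) links the two.
Conclusion: If k < 17, then k < 39.

If k < 17, then k < 39.


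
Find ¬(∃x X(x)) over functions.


Original: ∃x X(x)
Rule: ¬∀→∃, ¬∃→∀, negate predicate.
Negation: ∀x ¬X(x)

∀x ¬X(x)


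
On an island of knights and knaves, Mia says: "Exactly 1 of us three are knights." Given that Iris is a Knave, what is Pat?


Mia claims exactly 1 knights among Mia, Iris, Pat.
Given: Iris is a Knave.

Case 1: Mia is a Knight (tells truth)
  Then exactly 1 of the three are knights.
  Counting Mia, Iris: 1 knight(s) so far. Need 0 more → Pat = Knave.
Case 2: Mia is a Knave (lies)
  Then the count is NOT 1.
  If Pat = Knight, count = 1 = 1 → claim would be true, contradicts lie.
  If Pat = Knave, count = 0 ≠ 1 → lie confirmed ✓

Pat is a Knave.

Knave


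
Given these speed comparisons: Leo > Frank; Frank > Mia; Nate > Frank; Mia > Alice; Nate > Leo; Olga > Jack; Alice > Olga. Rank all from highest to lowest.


Constraints: Leo > Frank; Frank > Mia; Nate > Frank; Mia > Alice; Nate > Leo; Olga > Jack; Alice > Olga
Method: at each step, the next-highest is the one remaining person who never appears on the smaller side of a constraint between remaining people.
  Step 1: remaining {Leo, Jack, Olga, Alice, Frank, Mia, Nate}; on the smaller side: {Leo, Jack, Olga, Alice, Frank, Mia} → Nate is next (Nate > Frank; Nate > Leo).
  Step 2: remaining {Leo, Jack, Olga, Alice, Frank, Mia}; on the smaller side: {Jack, Olga, Alice, Frank, Mia} → Leo is next (Leo > Frank).
  Step 3: remaining {Jack, Olga, Alice, Frank, Mia}; on the smaller side: {Jack, Olga, Alice, Mia} → Frank is next (Frank > Mia).
  Step 4: remaining {Jack, Olga, Alice, Mia}; on the smaller side: {Jack, Olga, Alice} → Mia is next (Mia > Alice).
  Step 5: remaining {Jack, Olga, Alice}; on the smaller side: {Jack, Olga} → Alice is next (Alice > Olga).
  Step 6: remaining {Jack, Olga}; on the smaller side: {Jack} → Olga is next (Olga > Jack).
  Step 7: only Jack remains → lowest.
Final ranking (highest to lowest):

Nate > Leo > Frank > Mia > Alice > Olga > Jack


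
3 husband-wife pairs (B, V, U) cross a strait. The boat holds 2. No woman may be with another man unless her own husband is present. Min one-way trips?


Label couples B, V, U (H = husband, W = wife).
Counting alone: 6 people, the boat carries 2 and someone must bring it back, so each round trip nets at most +1 on the far side until the last crossing → at least 9 trips. The jealousy constraint makes 9 impossible; the shortest valid schedule has 11:
1. WB+WV →  (far: WB,WV; near: HB,HV,HU,WU)
2. WB ←       (far: WV; near: HB,HV,HU,WB,WU)
3. WB+WU →  (far: WB,WV,WU; near: HB,HV,HU)
4. WB ←       (far: WV,WU; near: HB,HV,HU,WB)
5. HV+HU →  (far: HV,WV,HU,WU; near: HB,WB)
6. HV+WV ←  (far: HU,WU; near: HB,WB,HV,WV)
7. HB+HV →  (far: HB,HV,HU,WU; near: WB,WV)
8. WU ←       (far: HB,HV,HU; near: WB,WV,WU)
9. WB+WV →  (far: HB,WB,HV,WV,HU; near: WU)
10. HU ←      (far: HB,WB,HV,WV; near: HU,WU)
11. HU+WU → (far: all six; near: empty)
In every state each wife is either with her husband or with no other man.
Minimum trips = 11

11


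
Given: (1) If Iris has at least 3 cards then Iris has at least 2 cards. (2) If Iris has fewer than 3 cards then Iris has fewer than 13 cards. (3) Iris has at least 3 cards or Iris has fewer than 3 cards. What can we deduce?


Constructive dilemma: (P → Q) ∧ (R → S), P ∨ R ⊢ Q ∨ S
Premise 1: Iris has at least 3 cards → Iris has at least 2 cards
Premise 2: Iris has fewer than 3 cards → Iris has fewer than 13 cards
Premise 3: Iris has at least 3 cards ∨ Iris has fewer than 3 cards
Case 1: Assuming Iris has at least 3 cards, then by Premise 1, Iris has at least 2 cards.
Case 2: Assuming Iris has fewer than 3 cards, then by Premise 2, Iris has fewer than 13 cards.
Since one of Iris has at least 3 cards or Iris has fewer than 3 cards must hold, we get Iris has at least 2 cards or Iris has fewer than 13 cards.

Iris has at least 2 cards or Iris has fewer than 13 cards.


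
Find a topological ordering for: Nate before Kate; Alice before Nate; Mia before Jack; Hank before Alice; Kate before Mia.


Constraints: Nate before Kate; Alice before Nate; Mia before Jack; Hank before Alice; Kate before Mia
Method: repeatedly schedule the remaining task that has no remaining task required before it.
  Step 1: remaining {Nate, Hank, Jack, Kate, Mia, Alice}; every task except Hank still has a predecessor pending → schedule Hank.
  Step 2: remaining {Nate, Jack, Kate, Mia, Alice}; every task except Alice still has a predecessor pending → schedule Alice.
  Step 3: remaining {Nate, Jack, Kate, Mia}; every task except Nate still has a predecessor pending → schedule Nate.
  Step 4: remaining {Jack, Kate, Mia}; every task except Kate still has a predecessor pending → schedule Kate.
  Step 5: remaining {Jack, Mia}; every task except Mia still has a predecessor pending → schedule Mia.
  Step 6: only Jack remains → schedule Jack.
Resulting order:

Hank → Alice → Nate → Kate → Mia → Jack


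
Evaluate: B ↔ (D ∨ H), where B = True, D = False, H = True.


B = True, D = False, H = True
Step 1: D ∨ H = False OR True = True
Step 2: B ↔ (True): true when both sides have same truth value.
Result: True ↔ True = True

True


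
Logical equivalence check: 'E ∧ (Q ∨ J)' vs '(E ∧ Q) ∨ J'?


Expression 1: E ∧ (Q ∨ J)
Expression 2: (E ∧ Q) ∨ J
Truth table (E Q J | Expr1 Expr2):
  T T T |   T     T
  T T F |   T     T
  T F T |   T     T
  T F F |   F     F
  F T T |   F     T   ← differ
  F T F |   F     F
  F F T |   F     T   ← differ
  F F F |   F     F
Counterexample: E=F, Q=T, J=T gives Expr1 = F but Expr2 = T, so the expressions are NOT logically equivalent.

No


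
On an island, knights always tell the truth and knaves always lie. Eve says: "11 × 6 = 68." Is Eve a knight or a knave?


Statement: "11 × 6 = 68."
Actual: 11 × 6 = 66
Claimed: 68
Statement is FALSE → Eve lies → Knave

Knave


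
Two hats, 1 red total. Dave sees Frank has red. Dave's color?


Total red = 1, Frank = red
Red accounted for: 1
Remaining for Dave: 0
Dave's hat is blue.

blue


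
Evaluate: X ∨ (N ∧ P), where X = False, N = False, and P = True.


X = False, N = False, P = True
Step 1: N ∧ P = False AND True = False
Step 2: X ∨ False = False OR False = False
AND evaluated first (higher precedence); then OR applied.

False


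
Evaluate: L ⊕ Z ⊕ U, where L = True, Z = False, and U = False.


L = True, Z = False, U = False
Step 1: L ⊕ Z = True XOR False = True
Step 2: True ⊕ U = True XOR False = True
XOR is true when an odd number of operands are true.

True


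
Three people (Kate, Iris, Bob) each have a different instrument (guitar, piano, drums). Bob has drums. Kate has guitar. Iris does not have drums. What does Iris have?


From clues:
  Bob → drums
  Kate → guitar
By elimination, Iris gets the remaining.

piano


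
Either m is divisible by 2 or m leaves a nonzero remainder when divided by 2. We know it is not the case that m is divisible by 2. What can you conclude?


Disjunctive syllogism: P ∨ Q, ¬P ⊢ Q
Disjunction: m is divisible by 2 ∨ m leaves a nonzero remainder when divided by 2
We know it is not the case that m is divisible by 2.
By disjunctive syllogism, the other disjunct must be true.

m leaves a nonzero remainder when divided by 2


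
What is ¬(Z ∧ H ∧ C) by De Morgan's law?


De Morgan's law: ¬(P ∧ Q ∧ R) ≡ ¬P ∨ ¬Q ∨ ¬R
¬(Z ∧ H ∧ C) = ¬Z ∨ ¬H ∨ ¬C

¬Z ∨ ¬H ∨ ¬C


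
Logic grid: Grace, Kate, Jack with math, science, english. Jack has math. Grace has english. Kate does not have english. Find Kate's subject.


From clues:
  Jack → math
  Grace → english
By elimination, Kate gets the remaining.

science


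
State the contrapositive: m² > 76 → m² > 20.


Original: If m² > 76, then m² > 20
Contrapositive: If ¬Q, then ¬P
Negate Q: not (m² > 20)
Negate P: not (m² > 76)

If not (m² > 20), then not (m² > 76).


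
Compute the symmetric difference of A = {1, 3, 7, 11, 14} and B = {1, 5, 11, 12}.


A = {1, 3, 7, 11, 14}
B = {1, 5, 11, 12}
Operation: symmetric difference
In A only: [3, 7, 14], in B only: [5, 12]

{3, 5, 7, 12, 14}


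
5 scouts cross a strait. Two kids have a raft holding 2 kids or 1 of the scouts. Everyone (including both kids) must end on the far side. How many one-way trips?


Per crossing of one of the scouts: kids→, one←, one of the scouts→, one← = 4 trips
5 × 4 = 20, + 1 final kids→ = 21
Minimum trips = 21

21


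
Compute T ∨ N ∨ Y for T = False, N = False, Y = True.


T = False, N = False, Y = True
Step 1: T ∨ N = False OR False = False
Step 2: False ∨ Y = False OR True = True
OR is true when at least one operand is true.

True


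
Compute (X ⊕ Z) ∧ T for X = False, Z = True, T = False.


X = False, Z = True, T = False
Step 1: X ⊕ Z = False XOR True = True
Step 2: True ∧ T = True AND False = False
XOR true when exactly one of X,Z is true; then AND with T.

False


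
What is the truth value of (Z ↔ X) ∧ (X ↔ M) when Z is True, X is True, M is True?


Z = True, X = True, M = True
Step 1: Z ↔ X is true when Z and X have the same value. Result: True
Step 2: X ↔ M is true when X and M have the same value. Result: True
Step 3: True ∧ True = True

True


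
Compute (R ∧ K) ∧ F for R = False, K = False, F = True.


R = False, K = False, F = True
Step 1: R ∧ K = False AND False = False
Step 2: False ∧ F = False AND True = False
AND is true only when ALL operands are true.

False


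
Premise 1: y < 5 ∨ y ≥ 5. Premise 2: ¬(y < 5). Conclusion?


Disjunctive syllogism: P ∨ Q, ¬P ⊢ Q
Disjunction: y < 5 ∨ y ≥ 5
We know it is not the case that y < 5.
By disjunctive syllogism, the other disjunct must be true.

y ≥ 5


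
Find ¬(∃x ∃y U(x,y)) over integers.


Original: ∃x ∃y U(x,y)
Rule: ¬∀→∃, ¬∃→∀, negate predicate.
Negation: ∀x ∀y ¬U(x,y)

∀x ∀y ¬U(x,y)


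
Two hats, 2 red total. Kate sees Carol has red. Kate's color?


Total red = 2, Carol = red
Red accounted for: 1
Remaining for Kate: 1
Kate's hat is red.

red


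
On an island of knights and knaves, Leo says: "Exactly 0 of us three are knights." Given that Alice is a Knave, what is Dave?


Leo claims exactly 0 knights among Leo, Alice, Dave.
Given: Alice is a Knave.

Case 1: Leo is a Knight (tells truth)
  Then exactly 0 of the three are knights.
  Counting Leo, Alice: 1 knight(s) so far. Need -1 more → impossible.
Case 2: Leo is a Knave (lies)
  Then the count is NOT 0.
  If Dave = Knave, count = 0 = 0 → claim would be true, contradicts lie.
  If Dave = Knight, count = 1 ≠ 0 → lie confirmed ✓

Dave is a Knight.

Knight


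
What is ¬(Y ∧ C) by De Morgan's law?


De Morgan's law: ¬(P ∧ Q) ≡ ¬P ∨ ¬Q
¬(Y ∧ C) = ¬Y ∨ ¬C

¬Y ∨ ¬C


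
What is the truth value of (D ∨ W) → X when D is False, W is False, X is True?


D = False, W = False, X = True
Step 1: D ∨ W = False OR False = False
Step 2: (False) → X: false only when antecedent=True and X=False.
Result: True

True


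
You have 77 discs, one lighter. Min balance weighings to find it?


Each weighing has 3 outcomes (left heavy / balance / right heavy), so k weighings distinguish at most 3^k cases; splitting into three near-equal groups achieves this.
Need 3^k ≥ 77: 3^3 = 27 < 77 ≤ 3^4 = 81
k = ⌈log₃(77)⌉ = 4

4


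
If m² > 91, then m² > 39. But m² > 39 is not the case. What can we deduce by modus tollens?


Modus tollens: P → Q, ¬Q ⊢ ¬P
P: m² > 91
Q: m² > 39
We have P → Q and Q is false.
By modus tollens, P must be false.

It is not the case that m² > 91


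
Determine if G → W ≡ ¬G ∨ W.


Expression 1: G → W
Expression 2: ¬G ∨ W
Truth table (G W | Expr1 Expr2):
  T T |   T     T
  T F |   F     F
  F T |   T     T
  F F |   T     T
All 4 rows agree, so the expressions are logically equivalent.

Yes


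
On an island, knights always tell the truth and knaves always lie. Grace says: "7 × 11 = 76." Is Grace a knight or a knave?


Statement: "7 × 11 = 76."
Actual: 7 × 11 = 77
Claimed: 76
Statement is FALSE → Grace lies → Knave

Knave


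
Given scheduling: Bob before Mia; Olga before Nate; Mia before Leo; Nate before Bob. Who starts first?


Constraints: Bob before Mia; Olga before Nate; Mia before Leo; Nate before Bob
The first task can have nothing scheduled before it, so it must never appear on the right of a 'before'.
Tasks appearing after some 'before': Mia, Nate, Leo, Bob.
The only task not in that list is Olga → it is first.

Olga


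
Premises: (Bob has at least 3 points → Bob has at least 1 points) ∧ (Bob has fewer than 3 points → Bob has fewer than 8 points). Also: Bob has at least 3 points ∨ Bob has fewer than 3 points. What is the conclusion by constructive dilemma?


Constructive dilemma: (P → Q) ∧ (R → S), P ∨ R ⊢ Q ∨ S
Premise 1: Bob has at least 3 points → Bob has at least 1 points
Premise 2: Bob has fewer than 3 points → Bob has fewer than 8 points
Premise 3: Bob has at least 3 points ∨ Bob has fewer than 3 points
Case 1: Assuming Bob has at least 3 points, then by Premise 1, Bob has at least 1 points.
Case 2: Assuming Bob has fewer than 3 points, then by Premise 2, Bob has fewer than 8 points.
Since one of Bob has at least 3 points or Bob has fewer than 3 points must hold, we get Bob has at least 1 points or Bob has fewer than 8 points.

Bob has at least 1 points or Bob has fewer than 8 points.


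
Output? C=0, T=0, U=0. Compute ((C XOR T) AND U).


C XOR T = 0^0 = 0
0 AND 0 = 0

0


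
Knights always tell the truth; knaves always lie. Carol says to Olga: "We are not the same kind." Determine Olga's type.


Carol says: "We are not the same kind."
Case 1: Carol is a Knight (truth-teller)
  Statement is true → they ARE different → Olga is a Knave
Case 2: Carol is a Knave (liar)
  Statement is false → they are NOT different → Olga is a Knave
In both cases, Olga is a Knave.

Knave


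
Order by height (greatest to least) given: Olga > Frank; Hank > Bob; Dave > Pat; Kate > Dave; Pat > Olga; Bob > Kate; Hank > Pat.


Constraints: Olga > Frank; Hank > Bob; Dave > Pat; Kate > Dave; Pat > Olga; Bob > Kate; Hank > Pat
Method: at each step, the next-highest is the one remaining person who never appears on the smaller side of a constraint between remaining people.
  Step 1: remaining {Hank, Kate, Dave, Frank, Pat, Olga, Bob}; on the smaller side: {Kate, Dave, Frank, Pat, Olga, Bob} → Hank is next (Hank > Bob; Hank > Pat).
  Step 2: remaining {Kate, Dave, Frank, Pat, Olga, Bob}; on the smaller side: {Kate, Dave, Frank, Pat, Olga} → Bob is next (Bob > Kate).
  Step 3: remaining {Kate, Dave, Frank, Pat, Olga}; on the smaller side: {Dave, Frank, Pat, Olga} → Kate is next (Kate > Dave).
  Step 4: remaining {Dave, Frank, Pat, Olga}; on the smaller side: {Frank, Pat, Olga} → Dave is next (Dave > Pat).
  Step 5: remaining {Frank, Pat, Olga}; on the smaller side: {Frank, Olga} → Pat is next (Pat > Olga).
  Step 6: remaining {Frank, Olga}; on the smaller side: {Frank} → Olga is next (Olga > Frank).
  Step 7: only Frank remains → lowest.
Final ranking (highest to lowest):

Hank > Bob > Kate > Dave > Pat > Olga > Frank


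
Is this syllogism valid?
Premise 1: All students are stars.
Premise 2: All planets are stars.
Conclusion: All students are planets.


Premise 1: All students are stars.
Premise 2: All planets are stars.
Conclusion: All students are planets.
Fallacy: undistributed middle. stars is predicate in both.
Counterexample: students and planets could be disjoint subsets of stars.

Invalid


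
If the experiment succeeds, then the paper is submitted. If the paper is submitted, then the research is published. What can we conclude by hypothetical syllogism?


Hypothetical syllogism: P → Q, Q → R ⊢ P → R
Premise 1: the experiment succeeds → the paper is submitted
Premise 2: the paper is submitted → the research is published
Chain the implications: the middle term (the paper is submitted) links the two.
Conclusion: If the experiment succeeds, then the research is published.

If the experiment succeeds, then the research is published.


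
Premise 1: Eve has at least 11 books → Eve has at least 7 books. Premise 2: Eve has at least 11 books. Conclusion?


Modus ponens: P → Q, P ⊢ Q
P: Eve has at least 11 books
Q: Eve has at least 7 books
We have P → Q and P is true.
By modus ponens, Q must be true.

Eve has at least 7 books


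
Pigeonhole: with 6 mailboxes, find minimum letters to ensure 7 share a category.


Pigeonhole: to guarantee k in one of n categories, need (k-1)×n + 1.
k = 7, n = 6
Minimum = (7-1) × 6 + 1 = 6 × 6 + 1

37


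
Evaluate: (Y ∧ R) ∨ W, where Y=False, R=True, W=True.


Y = False, R = True, W = True
Expression: (Y ∧ R) ∨ W
Step 1: Y ∧ R = False AND True = False
Step 2: (False) ∨ W = False OR True = True

True


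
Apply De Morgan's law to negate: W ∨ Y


De Morgan's law: ¬(P ∨ Q) ≡ ¬P ∧ ¬Q
¬(W ∨ Y) = ¬W ∧ ¬Y

¬W ∧ ¬Y


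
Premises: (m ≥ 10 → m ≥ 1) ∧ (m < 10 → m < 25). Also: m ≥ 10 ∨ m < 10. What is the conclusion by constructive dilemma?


Constructive dilemma: (P → Q) ∧ (R → S), P ∨ R ⊢ Q ∨ S
Premise 1: m ≥ 10 → m ≥ 1
Premise 2: m < 10 → m < 25
Premise 3: m ≥ 10 ∨ m < 10
Case 1: Assuming m ≥ 10, then by Premise 1, m ≥ 1.
Case 2: Assuming m < 10, then by Premise 2, m < 25.
Since one of m ≥ 10 or m < 10 must hold, we get m ≥ 1 or m < 25.

m ≥ 1 or m < 25.


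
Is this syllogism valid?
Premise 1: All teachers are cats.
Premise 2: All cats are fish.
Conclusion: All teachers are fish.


Premise 1: All teachers are cats.
Premise 2: All cats are fish.
Conclusion: All teachers are fish.
Barbara syllogism (AAA-1): All A are B, All B are C → All A are C.
Middle term (cats) distributed in premise 2.

Valid


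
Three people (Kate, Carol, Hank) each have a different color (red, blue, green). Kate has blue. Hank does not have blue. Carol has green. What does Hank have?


From clues:
  Kate → blue
  Carol → green
By elimination, Hank gets the remaining.

red


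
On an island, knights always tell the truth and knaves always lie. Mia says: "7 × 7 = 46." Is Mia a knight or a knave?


Statement: "7 × 7 = 46."
Actual: 7 × 7 = 49
Claimed: 46
Statement is FALSE → Mia lies → Knave

Knave


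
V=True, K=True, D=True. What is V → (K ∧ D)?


V = True, K = True, D = True
Expression: V → (K ∧ D)
Step 1: K ∧ D = True AND True = True
Step 2: V → (True) = True → True = True

True


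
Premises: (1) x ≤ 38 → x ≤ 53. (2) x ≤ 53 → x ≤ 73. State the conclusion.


Hypothetical syllogism: P → Q, Q → R ⊢ P → R
Premise 1: x ≤ 38 → x ≤ 53
Premise 2: x ≤ 53 → x ≤ 73
Chain the implications: the middle term (x ≤ 53) links the two.
Conclusion: If x ≤ 38, then x ≤ 73.

If x ≤ 38, then x ≤ 73.


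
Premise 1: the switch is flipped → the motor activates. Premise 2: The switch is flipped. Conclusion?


Modus ponens: P → Q, P ⊢ Q
P: the switch is flipped
Q: the motor activates
We have P → Q and P is true.
By modus ponens, Q must be true.

The motor activates


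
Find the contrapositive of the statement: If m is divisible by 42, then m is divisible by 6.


Original: If m is divisible by 42, then m is divisible by 6
Contrapositive: If ¬Q, then ¬P
Negate Q: not (m is divisible by 6)
Negate P: not (m is divisible by 42)

If not (m is divisible by 6), then not (m is divisible by 42).


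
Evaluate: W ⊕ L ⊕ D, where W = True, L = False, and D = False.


W = True, L = False, D = False
Step 1: W ⊕ L = True XOR False = True
Step 2: True ⊕ D = True XOR False = True
XOR is true when an odd number of operands are true.

True


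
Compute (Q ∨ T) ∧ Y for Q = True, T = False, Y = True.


Q = True, T = False, Y = True
Step 1: Q ∨ T = True OR False = True
Step 2: True ∧ Y = True AND True = True
OR is true when at least one operand is true; AND requires both.

True


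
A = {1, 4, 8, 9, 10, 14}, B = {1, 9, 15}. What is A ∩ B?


A = {1, 4, 8, 9, 10, 14}
B = {1, 9, 15}
Operation: intersection
Elements in both: 1, 9

{1, 9}


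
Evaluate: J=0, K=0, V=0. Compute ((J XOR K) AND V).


J XOR K = 0^0 = 0
0 AND 0 = 0

0


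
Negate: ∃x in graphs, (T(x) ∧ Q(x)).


Original: ∃x (T(x) ∧ Q(x))
Rule: ¬∀→∃, ¬∃→∀, negate predicate.
Negation: ∀x (¬T(x) ∨ ¬Q(x))

∀x (¬T(x) ∨ ¬Q(x))


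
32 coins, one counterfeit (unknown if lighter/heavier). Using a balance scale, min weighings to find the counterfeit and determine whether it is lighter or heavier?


Let n = 32. 64 possibilities (n coins × lighter/heavier); each weighing has 3 outcomes.
Bound for k weighings: say the first weighing puts j coins on each pan. If it tips, the 2j weighed coins remain suspects (each with a known direction) and k-1 weighings give 3^(k-1) outcomes; 3^(k-1) is odd, so 2j ≤ 3^(k-1) - 1. If it balances, the n - 2j unweighed coins remain with direction unknown: 2(n - 2j) ≤ 3^(k-1) - 1 by the same parity argument. Adding, n ≤ (3^(k-1) - 1) + (3^(k-1) - 1)/2 = (3^k - 3)/2, and the classical three-group strategy achieves this (3 coins in 2 weighings, 12 in 3, 39 in 4, 120 in 5).
So we need the smallest k with (3^k - 3)/2 ≥ 32.
k = 3: (3^3 - 3)/2 = 12 < 32 ✗
k = 4: (3^4 - 3)/2 = 39 ≥ 32 ✓

4


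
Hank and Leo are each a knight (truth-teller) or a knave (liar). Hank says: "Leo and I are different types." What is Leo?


Hank says: "Leo and I are different types."
Case 1: Hank is a Knight (truth-teller)
  Statement is true → they ARE different → Leo is a Knave
Case 2: Hank is a Knave (liar)
  Statement is false → they are NOT different → Leo is a Knave
In both cases, Leo is a Knave.

Knave


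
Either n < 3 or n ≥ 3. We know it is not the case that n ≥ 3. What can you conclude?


Disjunctive syllogism: P ∨ Q, ¬P ⊢ Q
Disjunction: n < 3 ∨ n ≥ 3
We know it is not the case that n ≥ 3.
By disjunctive syllogism, the other disjunct must be true.

n < 3


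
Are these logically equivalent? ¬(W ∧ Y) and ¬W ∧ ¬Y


Expression 1: ¬(W ∧ Y)
Expression 2: ¬W ∧ ¬Y
Truth table (W Y | Expr1 Expr2):
  T T |   F     F
  T F |   T     F   ← differ
  F T |   T     F   ← differ
  F F |   T     T
Counterexample: W=T, Y=F gives Expr1 = T but Expr2 = F, so the expressions are NOT logically equivalent.

No


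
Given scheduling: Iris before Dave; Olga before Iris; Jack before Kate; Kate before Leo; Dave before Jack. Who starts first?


Constraints: Iris before Dave; Olga before Iris; Jack before Kate; Kate before Leo; Dave before Jack
The first task can have nothing scheduled before it, so it must never appear on the right of a 'before'.
Tasks appearing after some 'before': Dave, Iris, Kate, Leo, Jack.
The only task not in that list is Olga → it is first.

Olga


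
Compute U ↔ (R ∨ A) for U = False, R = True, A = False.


U = False, R = True, A = False
Step 1: R ∨ A = True OR False = True
Step 2: U ↔ (True): true when both sides have same truth value.
Result: False ↔ True = False

False


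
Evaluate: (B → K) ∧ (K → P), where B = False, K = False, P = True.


B = False, K = False, P = True
Step 1: B → K is false only when B=True and K=False. Result: True
Step 2: K → P is false only when K=True and P=False. Result: True
Step 3: True ∧ True = True

True


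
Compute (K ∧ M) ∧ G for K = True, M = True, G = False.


K = True, M = True, G = False
Step 1: K ∧ M = True AND True = True
Step 2: True ∧ G = True AND False = False
AND is true only when ALL operands are true.

False


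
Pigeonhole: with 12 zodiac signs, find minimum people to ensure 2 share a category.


Pigeonhole: to guarantee k in one of n categories, need (k-1)×n + 1.
k = 2, n = 12
Minimum = (2-1) × 12 + 1 = 1 × 12 + 1

13


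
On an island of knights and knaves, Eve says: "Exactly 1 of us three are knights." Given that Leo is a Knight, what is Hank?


Eve claims exactly 1 knights among Eve, Leo, Hank.
Given: Leo is a Knight.

Case 1: Eve is a Knight (tells truth)
  Then exactly 1 of the three are knights.
  Counting Eve, Leo: 2 knight(s) so far. Need -1 more → impossible.
Case 2: Eve is a Knave (lies)
  Then the count is NOT 1.
  If Hank = Knave, count = 1 = 1 → claim would be true, contradicts lie.
  If Hank = Knight, count = 2 ≠ 1 → lie confirmed ✓

Hank is a Knight.

Knight


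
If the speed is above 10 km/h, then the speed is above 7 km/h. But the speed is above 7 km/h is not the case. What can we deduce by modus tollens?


Modus tollens: P → Q, ¬Q ⊢ ¬P
P: the speed is above 10 km/h
Q: the speed is above 7 km/h
We have P → Q and Q is false.
By modus tollens, P must be false.

It is not the case that the speed is above 10 km/h


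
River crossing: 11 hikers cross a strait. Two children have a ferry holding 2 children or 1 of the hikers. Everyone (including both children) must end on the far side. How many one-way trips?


Per crossing of one of the hikers: children→, one←, one of the hikers→, one← = 4 trips
11 × 4 = 44, + 1 final children→ = 45
Minimum trips = 45

45


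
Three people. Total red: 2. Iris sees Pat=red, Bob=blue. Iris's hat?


Total red = 2, seen red = 1
Own red = 2 - 1 = 1
Iris's hat is red.

red


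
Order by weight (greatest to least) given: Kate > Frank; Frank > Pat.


Constraints: Kate > Frank; Frank > Pat
Method: at each step, the next-highest is the one remaining person who never appears on the smaller side of a constraint between remaining people.
  Step 1: remaining {Pat, Kate, Frank}; on the smaller side: {Pat, Frank} → Kate is next (Kate > Frank).
  Step 2: remaining {Pat, Frank}; on the smaller side: {Pat} → Frank is next (Frank > Pat).
  Step 3: only Pat remains → lowest.
Final ranking (highest to lowest):

Kate > Frank > Pat


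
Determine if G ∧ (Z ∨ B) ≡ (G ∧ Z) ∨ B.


Expression 1: G ∧ (Z ∨ B)
Expression 2: (G ∧ Z) ∨ B
Truth table (G Z B | Expr1 Expr2):
  T T T |   T     T
  T T F |   T     T
  T F T |   T     T
  T F F |   F     F
  F T T |   F     T   ← differ
  F T F |   F     F
  F F T |   F     T   ← differ
  F F F |   F     F
Counterexample: G=F, Z=T, B=T gives Expr1 = F but Expr2 = T, so the expressions are NOT logically equivalent.

No


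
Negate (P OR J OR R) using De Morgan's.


De Morgan's law: ¬(P ∨ Q ∨ R) ≡ ¬P ∧ ¬Q ∧ ¬R
¬(P ∨ J ∨ R) = ¬P ∧ ¬J ∧ ¬R

¬P ∧ ¬J ∧ ¬R


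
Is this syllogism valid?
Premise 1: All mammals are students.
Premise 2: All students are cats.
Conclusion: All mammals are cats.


Premise 1: All mammals are students.
Premise 2: All students are cats.
Conclusion: All mammals are cats.
Barbara syllogism (AAA-1): All A are B, All B are C → All A are C.
Middle term (students) distributed in premise 2.

Valid


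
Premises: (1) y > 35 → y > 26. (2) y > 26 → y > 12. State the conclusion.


Hypothetical syllogism: P → Q, Q → R ⊢ P → R
Premise 1: y > 35 → y > 26
Premise 2: y > 26 → y > 12
Chain the implications: the middle term (y > 26) links the two.
Conclusion: If y > 35, then y > 12.

If y > 35, then y > 12.


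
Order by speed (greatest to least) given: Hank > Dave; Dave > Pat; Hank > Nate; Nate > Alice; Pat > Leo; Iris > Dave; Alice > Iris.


Constraints: Hank > Dave; Dave > Pat; Hank > Nate; Nate > Alice; Pat > Leo; Iris > Dave; Alice > Iris
Method: at each step, the next-highest is the one remaining person who never appears on the smaller side of a constraint between remaining people.
  Step 1: remaining {Hank, Alice, Leo, Nate, Iris, Pat, Dave}; on the smaller side: {Alice, Leo, Nate, Iris, Pat, Dave} → Hank is next (Hank > Dave; Hank > Nate).
  Step 2: remaining {Alice, Leo, Nate, Iris, Pat, Dave}; on the smaller side: {Alice, Leo, Iris, Pat, Dave} → Nate is next (Nate > Alice).
  Step 3: remaining {Alice, Leo, Iris, Pat, Dave}; on the smaller side: {Leo, Iris, Pat, Dave} → Alice is next (Alice > Iris).
  Step 4: remaining {Leo, Iris, Pat, Dave}; on the smaller side: {Leo, Pat, Dave} → Iris is next (Iris > Dave).
  Step 5: remaining {Leo, Pat, Dave}; on the smaller side: {Leo, Pat} → Dave is next (Dave > Pat).
  Step 6: remaining {Leo, Pat}; on the smaller side: {Leo} → Pat is next (Pat > Leo).
  Step 7: only Leo remains → lowest.
Final ranking (highest to lowest):

Hank > Nate > Alice > Iris > Dave > Pat > Leo


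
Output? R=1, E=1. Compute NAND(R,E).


R AND E = 1
NOT(1) = 0

0


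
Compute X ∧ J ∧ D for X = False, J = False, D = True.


X = False, J = False, D = True
Step 1: X ∧ J = False AND False = False
Step 2: (False) ∧ D = (False) AND True = False
AND is true only when ALL operands are true.

False


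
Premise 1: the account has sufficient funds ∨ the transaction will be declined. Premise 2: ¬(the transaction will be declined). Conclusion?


Disjunctive syllogism: P ∨ Q, ¬P ⊢ Q
Disjunction: the account has sufficient funds ∨ the transaction will be declined
We know it is not the case that the transaction will be declined.
By disjunctive syllogism, the other disjunct must be true.

The account has sufficient funds


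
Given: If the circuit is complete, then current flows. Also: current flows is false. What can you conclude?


Modus tollens: P → Q, ¬Q ⊢ ¬P
P: the circuit is complete
Q: current flows
We have P → Q and Q is false.
By modus tollens, P must be false.

It is not the case that the circuit is complete


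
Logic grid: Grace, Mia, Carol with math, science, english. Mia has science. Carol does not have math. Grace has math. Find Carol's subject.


From clues:
  Mia → science
  Grace → math
By elimination, Carol gets the remaining.

english


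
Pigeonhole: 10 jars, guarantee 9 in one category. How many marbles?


Pigeonhole: to guarantee k in one of n categories, need (k-1)×n + 1.
k = 9, n = 10
Minimum = (9-1) × 10 + 1 = 8 × 10 + 1

81


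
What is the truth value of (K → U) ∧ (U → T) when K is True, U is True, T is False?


K = True, U = True, T = False
Step 1: K → U is false only when K=True and U=False. Result: True
Step 2: U → T is false only when U=True and T=False. Result: False
Step 3: True ∧ False = False

False


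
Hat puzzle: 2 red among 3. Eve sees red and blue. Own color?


Total red = 2, seen red = 1
Own red = 2 - 1 = 1
Eve's hat is red.

red


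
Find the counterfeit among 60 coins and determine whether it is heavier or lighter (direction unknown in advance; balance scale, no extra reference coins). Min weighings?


Let n = 60. 120 possibilities (n coins × lighter/heavier); each weighing has 3 outcomes.
Bound for k weighings: say the first weighing puts j coins on each pan. If it tips, the 2j weighed coins remain suspects (each with a known direction) and k-1 weighings give 3^(k-1) outcomes; 3^(k-1) is odd, so 2j ≤ 3^(k-1) - 1. If it balances, the n - 2j unweighed coins remain with direction unknown: 2(n - 2j) ≤ 3^(k-1) - 1 by the same parity argument. Adding, n ≤ (3^(k-1) - 1) + (3^(k-1) - 1)/2 = (3^k - 3)/2, and the classical three-group strategy achieves this (3 coins in 2 weighings, 12 in 3, 39 in 4, 120 in 5).
So we need the smallest k with (3^k - 3)/2 ≥ 60.
k = 4: (3^4 - 3)/2 = 39 < 60 ✗
k = 5: (3^5 - 3)/2 = 120 ≥ 60 ✓

5


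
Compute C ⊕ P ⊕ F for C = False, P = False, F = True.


C = False, P = False, F = True
Step 1: C ⊕ P = False XOR False = False
Step 2: False ⊕ F = False XOR True = True
XOR is true when an odd number of operands are true.

True


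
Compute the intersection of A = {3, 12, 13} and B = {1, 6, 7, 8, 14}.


A = {3, 12, 13}
B = {1, 6, 7, 8, 14}
Operation: intersection
Elements in both: none

∅


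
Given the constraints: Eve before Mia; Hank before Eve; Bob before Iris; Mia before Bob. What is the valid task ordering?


Constraints: Eve before Mia; Hank before Eve; Bob before Iris; Mia before Bob
Method: repeatedly schedule the remaining task that has no remaining task required before it.
  Step 1: remaining {Mia, Iris, Eve, Bob, Hank}; every task except Hank still has a predecessor pending → schedule Hank.
  Step 2: remaining {Mia, Iris, Eve, Bob}; every task except Eve still has a predecessor pending → schedule Eve.
  Step 3: remaining {Mia, Iris, Bob}; every task except Mia still has a predecessor pending → schedule Mia.
  Step 4: remaining {Iris, Bob}; every task except Bob still has a predecessor pending → schedule Bob.
  Step 5: only Iris remains → schedule Iris.
Resulting order:

Hank → Eve → Mia → Bob → Iris


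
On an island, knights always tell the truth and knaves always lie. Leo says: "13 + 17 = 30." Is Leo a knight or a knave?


Statement: "13 + 17 = 30."
Actual: 13 + 17 = 30
Claimed: 30
Statement is TRUE → Leo tells the truth → Knight

Knight


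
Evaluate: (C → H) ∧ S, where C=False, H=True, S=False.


C = False, H = True, S = False
Expression: (C → H) ∧ S
Step 1: C → H = False → True (false only if C=True, H=False) = True
Step 2: (True) ∧ S = True AND False = False

False


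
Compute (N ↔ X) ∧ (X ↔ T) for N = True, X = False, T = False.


N = True, X = False, T = False
Step 1: N ↔ X is true when N and X have the same value. Result: False
Step 2: X ↔ T is true when X and T have the same value. Result: True
Step 3: False ∧ True = False

False


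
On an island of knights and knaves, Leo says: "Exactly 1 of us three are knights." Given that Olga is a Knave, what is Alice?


Leo claims exactly 1 knights among Leo, Olga, Alice.
Given: Olga is a Knave.

Case 1: Leo is a Knight (tells truth)
  Then exactly 1 of the three are knights.
  Counting Leo, Olga: 1 knight(s) so far. Need 0 more → Alice = Knave.
Case 2: Leo is a Knave (lies)
  Then the count is NOT 1.
  If Alice = Knight, count = 1 = 1 → claim would be true, contradicts lie.
  If Alice = Knave, count = 0 ≠ 1 → lie confirmed ✓

Alice is a Knave.

Knave


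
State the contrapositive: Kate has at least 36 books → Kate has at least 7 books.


Original: If Kate has at least 36 books, then Kate has at least 7 books
Contrapositive: If ¬Q, then ¬P
Negate Q: not (Kate has at least 7 books)
Negate P: not (Kate has at least 36 books)

If not (Kate has at least 7 books), then not (Kate has at least 36 books).


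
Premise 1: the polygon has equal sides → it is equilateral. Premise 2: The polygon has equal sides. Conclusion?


Modus ponens: P → Q, P ⊢ Q
P: the polygon has equal sides
Q: it is equilateral
We have P → Q and P is true.
By modus ponens, Q must be true.

It is equilateral


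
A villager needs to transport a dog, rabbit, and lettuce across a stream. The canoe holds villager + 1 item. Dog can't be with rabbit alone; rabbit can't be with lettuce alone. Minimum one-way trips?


1. villager+rabbit → 2. villager ← 3. villager+dog → 4. villager+rabbit ← 5. villager+lettuce → 6. villager ← 7. villager+rabbit →
Minimum trips = 7

7


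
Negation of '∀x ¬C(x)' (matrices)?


Original: ∀x ¬C(x)
Rule: ¬∀→∃, ¬∃→∀, negate predicate.
Negation: ∃x C(x)

∃x C(x)


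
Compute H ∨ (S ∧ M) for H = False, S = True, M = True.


H = False, S = True, M = True
Step 1: S ∧ M = True AND True = True
Step 2: H ∨ True = False OR True = True
AND evaluated first (higher precedence); then OR applied.

True


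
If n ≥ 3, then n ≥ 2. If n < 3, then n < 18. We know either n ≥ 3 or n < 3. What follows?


Constructive dilemma: (P → Q) ∧ (R → S), P ∨ R ⊢ Q ∨ S
Premise 1: n ≥ 3 → n ≥ 2
Premise 2: n < 3 → n < 18
Premise 3: n ≥ 3 ∨ n < 3
Case 1: Assuming n ≥ 3, then by Premise 1, n ≥ 2.
Case 2: Assuming n < 3, then by Premise 2, n < 18.
Since one of n ≥ 3 or n < 3 must hold, we get n ≥ 2 or n < 18.

n ≥ 2 or n < 18.


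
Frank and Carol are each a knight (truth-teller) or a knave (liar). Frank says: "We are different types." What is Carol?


Frank says: "We are different types."
Case 1: Frank is a Knight (truth-teller)
  Statement is true → they ARE different → Carol is a Knave
Case 2: Frank is a Knave (liar)
  Statement is false → they are NOT different → Carol is a Knave
In both cases, Carol is a Knave.

Knave


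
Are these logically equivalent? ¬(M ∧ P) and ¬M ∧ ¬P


Expression 1: ¬(M ∧ P)
Expression 2: ¬M ∧ ¬P
Truth table (M P | Expr1 Expr2):
  T T |   F     F
  T F |   T     F   ← differ
  F T |   T     F   ← differ
  F F |   T     T
Counterexample: M=T, P=F gives Expr1 = T but Expr2 = F, so the expressions are NOT logically equivalent.

No


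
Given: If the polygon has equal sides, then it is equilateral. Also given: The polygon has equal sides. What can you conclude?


Modus ponens: P → Q, P ⊢ Q
P: the polygon has equal sides
Q: it is equilateral
We have P → Q and P is true.
By modus ponens, Q must be true.

It is equilateral


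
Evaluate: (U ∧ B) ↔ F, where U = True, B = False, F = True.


U = True, B = False, F = True
Step 1: U ∧ B = True AND False = False
Step 2: (False) ↔ F: true when both sides have same truth value.
Result: False ↔ True = False

False


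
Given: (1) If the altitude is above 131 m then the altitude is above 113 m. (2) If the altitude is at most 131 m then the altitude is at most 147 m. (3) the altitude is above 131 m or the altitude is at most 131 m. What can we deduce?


Constructive dilemma: (P → Q) ∧ (R → S), P ∨ R ⊢ Q ∨ S
Premise 1: the altitude is above 131 m → the altitude is above 113 m
Premise 2: the altitude is at most 131 m → the altitude is at most 147 m
Premise 3: the altitude is above 131 m ∨ the altitude is at most 131 m
Case 1: Assuming the altitude is above 131 m, then by Premise 1, the altitude is above 113 m.
Case 2: Assuming the altitude is at most 131 m, then by Premise 2, the altitude is at most 147 m.
Since one of the altitude is above 131 m or the altitude is at most 131 m must hold, we get the altitude is above 113 m or the altitude is at most 147 m.

The altitude is above 113 m or the altitude is at most 147 m.
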